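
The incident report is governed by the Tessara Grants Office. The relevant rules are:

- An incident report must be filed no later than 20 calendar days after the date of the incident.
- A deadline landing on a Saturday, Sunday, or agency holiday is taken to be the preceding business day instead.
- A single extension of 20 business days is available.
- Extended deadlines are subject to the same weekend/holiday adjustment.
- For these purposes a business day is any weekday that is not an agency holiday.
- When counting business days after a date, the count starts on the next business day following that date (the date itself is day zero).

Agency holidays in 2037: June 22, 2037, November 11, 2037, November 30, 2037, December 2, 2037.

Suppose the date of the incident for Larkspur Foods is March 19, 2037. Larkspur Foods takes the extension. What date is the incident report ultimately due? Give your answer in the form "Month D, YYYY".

May 6, 2037

Trigger date March 19, 2037 + 20 calendar days = April 8, 2037.
April 8, 2037 (Wednesday) is already a business day.
The 20-business-day extension runs from April 8, 2037 to May 6, 2037.
May 6, 2037 (Wednesday) is already a business day.
Deadline: May 6, 2037.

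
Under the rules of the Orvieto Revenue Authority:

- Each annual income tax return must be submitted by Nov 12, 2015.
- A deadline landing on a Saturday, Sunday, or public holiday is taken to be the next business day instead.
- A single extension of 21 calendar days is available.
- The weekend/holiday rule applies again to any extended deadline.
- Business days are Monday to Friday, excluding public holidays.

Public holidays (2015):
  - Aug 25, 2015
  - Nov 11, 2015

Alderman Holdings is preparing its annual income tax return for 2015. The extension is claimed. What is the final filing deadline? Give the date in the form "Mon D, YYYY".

Start from the fixed due date, Nov 12, 2015.
Nov 12, 2015 falls on a Thursday, which is a business day, so no adjustment is needed.
Applying the 21-calendar-day extension: Nov 12, 2015 + 21 days = Dec 3, 2015.
Since Dec 3, 2015 is a Thursday and not a holiday, the date is unchanged.
The final due date is Dec 3, 2015.

Dec 3, 2015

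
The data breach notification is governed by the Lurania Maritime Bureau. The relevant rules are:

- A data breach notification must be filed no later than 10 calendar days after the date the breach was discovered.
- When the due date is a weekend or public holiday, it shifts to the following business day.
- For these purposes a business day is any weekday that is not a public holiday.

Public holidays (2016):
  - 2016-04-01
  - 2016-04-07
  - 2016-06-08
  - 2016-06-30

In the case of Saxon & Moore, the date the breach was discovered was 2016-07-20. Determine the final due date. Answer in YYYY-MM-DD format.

2016-08-01

10 calendar days after 2016-07-20 is 2016-07-30.
2016-07-30 is a Saturday; the next business day is 2016-08-01 (Monday).
So the filing is due 2016-08-01.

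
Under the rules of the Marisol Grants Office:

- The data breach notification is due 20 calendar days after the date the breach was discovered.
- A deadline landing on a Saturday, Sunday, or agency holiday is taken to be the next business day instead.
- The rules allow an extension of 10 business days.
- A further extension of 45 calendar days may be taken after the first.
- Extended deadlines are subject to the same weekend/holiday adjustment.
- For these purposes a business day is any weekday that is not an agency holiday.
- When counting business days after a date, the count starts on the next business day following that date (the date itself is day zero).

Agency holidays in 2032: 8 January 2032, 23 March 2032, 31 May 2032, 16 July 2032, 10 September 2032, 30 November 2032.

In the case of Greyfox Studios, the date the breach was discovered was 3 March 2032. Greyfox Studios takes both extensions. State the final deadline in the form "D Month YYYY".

24 May 2032

From 3 March 2032, 20 calendar days later is 23 March 2032.
23 March 2032 is a listed holiday; the next business day is 24 March 2032 (Wednesday).
Applying the 10-business-day extension: 10 business days after 24 March 2032 is 7 April 2032.
Since 7 April 2032 is a Wednesday and not a holiday, the date is unchanged.
Applying the 45-calendar-day extension: 7 April 2032 + 45 days = 22 May 2032.
22 May 2032 falls on a Saturday. Rolling to the next business day gives 24 May 2032, a Monday.
Deadline: 24 May 2032.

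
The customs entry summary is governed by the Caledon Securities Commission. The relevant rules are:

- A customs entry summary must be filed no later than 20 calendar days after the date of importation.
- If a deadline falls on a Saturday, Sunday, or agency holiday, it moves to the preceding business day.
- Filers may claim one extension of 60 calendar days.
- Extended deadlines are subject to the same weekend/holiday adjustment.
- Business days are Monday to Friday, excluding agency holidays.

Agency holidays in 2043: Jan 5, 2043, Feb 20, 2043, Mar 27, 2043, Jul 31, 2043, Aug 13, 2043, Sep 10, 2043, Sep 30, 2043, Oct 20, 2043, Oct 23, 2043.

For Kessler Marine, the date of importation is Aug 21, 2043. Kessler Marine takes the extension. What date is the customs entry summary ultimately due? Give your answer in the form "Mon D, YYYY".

Trigger date Aug 21, 2043 + 20 calendar days = Sep 10, 2043.
Because Sep 10, 2043 is a listed holiday, the deadline becomes Sep 9, 2043 (Wednesday).
Add the 60 calendar-day extension to Sep 9, 2043: Nov 8, 2043.
Because Nov 8, 2043 is a Sunday, the deadline becomes Nov 6, 2043 (Friday).
The final due date is Nov 6, 2043.

Nov 6, 2043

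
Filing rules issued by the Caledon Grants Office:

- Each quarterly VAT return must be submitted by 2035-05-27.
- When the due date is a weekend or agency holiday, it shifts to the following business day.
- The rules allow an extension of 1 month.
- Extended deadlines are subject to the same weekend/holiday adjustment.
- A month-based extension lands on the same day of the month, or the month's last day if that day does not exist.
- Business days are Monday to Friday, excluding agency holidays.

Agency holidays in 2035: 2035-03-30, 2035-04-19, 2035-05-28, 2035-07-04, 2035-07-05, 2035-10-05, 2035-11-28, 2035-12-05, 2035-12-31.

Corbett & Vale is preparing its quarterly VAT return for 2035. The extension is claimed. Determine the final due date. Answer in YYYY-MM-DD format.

2035-06-29

Start from the fixed due date, 2035-05-27.
Because 2035-05-27 is a Sunday, the deadline becomes 2035-05-29 (Tuesday).
Applying the 1 month extension: 1 month after 2035-05-29 is 2035-06-29.
Since 2035-06-29 is a Friday and not a holiday, the date is unchanged.
Final deadline: 2035-06-29.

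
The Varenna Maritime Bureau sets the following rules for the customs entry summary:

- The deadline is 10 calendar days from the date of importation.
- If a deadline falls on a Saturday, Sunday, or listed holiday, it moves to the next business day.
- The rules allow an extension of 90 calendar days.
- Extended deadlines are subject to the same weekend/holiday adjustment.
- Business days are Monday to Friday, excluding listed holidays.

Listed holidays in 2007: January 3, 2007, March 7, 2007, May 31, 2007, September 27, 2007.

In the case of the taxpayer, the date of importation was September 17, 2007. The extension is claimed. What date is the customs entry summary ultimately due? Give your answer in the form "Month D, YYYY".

December 27, 2007

From September 17, 2007, 10 calendar days later is September 27, 2007.
September 27, 2007 is a listed holiday, so it moves to the next business day, September 28, 2007 (Friday).
Applying the 90-calendar-day extension: September 28, 2007 + 90 days = December 27, 2007.
December 27, 2007 (Thursday) is already a business day.
Final deadline: December 27, 2007.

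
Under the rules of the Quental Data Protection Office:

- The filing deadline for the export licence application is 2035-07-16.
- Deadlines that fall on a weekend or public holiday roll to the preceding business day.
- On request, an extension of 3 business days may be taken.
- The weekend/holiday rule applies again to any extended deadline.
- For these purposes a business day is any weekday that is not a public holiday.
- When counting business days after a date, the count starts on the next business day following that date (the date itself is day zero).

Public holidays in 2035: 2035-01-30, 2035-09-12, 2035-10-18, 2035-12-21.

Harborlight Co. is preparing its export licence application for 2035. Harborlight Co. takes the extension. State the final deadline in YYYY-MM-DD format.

2035-07-19

The statutory due date is 2035-07-16.
2035-07-16 is a Monday and not a listed holiday, so it stands.
Counting 3 further business days from 2035-07-16 reaches 2035-07-19.
2035-07-19 (Thursday) is already a business day.
Deadline: 2035-07-19.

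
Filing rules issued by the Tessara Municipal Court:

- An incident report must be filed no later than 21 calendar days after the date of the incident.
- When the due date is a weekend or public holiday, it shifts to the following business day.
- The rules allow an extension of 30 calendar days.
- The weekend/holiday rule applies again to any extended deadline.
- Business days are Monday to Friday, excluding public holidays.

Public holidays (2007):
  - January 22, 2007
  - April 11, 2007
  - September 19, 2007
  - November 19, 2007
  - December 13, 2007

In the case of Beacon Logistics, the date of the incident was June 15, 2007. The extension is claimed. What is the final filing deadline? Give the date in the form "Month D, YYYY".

August 6, 2007

Trigger date June 15, 2007 + 21 calendar days = July 6, 2007.
July 6, 2007 is a Friday and not a listed holiday, so it stands.
Applying the 30-calendar-day extension: July 6, 2007 + 30 days = August 5, 2007.
August 5, 2007 is a Sunday; the next business day is August 6, 2007 (Monday).
So the filing is due August 6, 2007.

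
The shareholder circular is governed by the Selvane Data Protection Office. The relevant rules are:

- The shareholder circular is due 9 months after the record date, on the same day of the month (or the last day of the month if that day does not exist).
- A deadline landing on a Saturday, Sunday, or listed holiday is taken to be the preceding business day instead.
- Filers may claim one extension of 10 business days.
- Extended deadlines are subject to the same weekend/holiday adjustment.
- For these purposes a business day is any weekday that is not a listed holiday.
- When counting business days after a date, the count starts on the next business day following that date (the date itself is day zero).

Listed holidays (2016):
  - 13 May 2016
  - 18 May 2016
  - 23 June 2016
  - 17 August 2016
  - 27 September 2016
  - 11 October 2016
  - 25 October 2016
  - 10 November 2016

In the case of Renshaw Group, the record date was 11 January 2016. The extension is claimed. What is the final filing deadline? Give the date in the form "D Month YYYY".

Moving 9 months forward from 11 January 2016 on the corresponding day gives 11 October 2016.
11 October 2016 falls on a listed holiday. Rolling to the preceding business day gives 10 October 2016, a Monday.
Applying the 10-business-day extension: 10 business days after 10 October 2016 is 26 October 2016.
Since 26 October 2016 is a Wednesday and not a holiday, the date is unchanged.
The final due date is 26 October 2016.

26 October 2016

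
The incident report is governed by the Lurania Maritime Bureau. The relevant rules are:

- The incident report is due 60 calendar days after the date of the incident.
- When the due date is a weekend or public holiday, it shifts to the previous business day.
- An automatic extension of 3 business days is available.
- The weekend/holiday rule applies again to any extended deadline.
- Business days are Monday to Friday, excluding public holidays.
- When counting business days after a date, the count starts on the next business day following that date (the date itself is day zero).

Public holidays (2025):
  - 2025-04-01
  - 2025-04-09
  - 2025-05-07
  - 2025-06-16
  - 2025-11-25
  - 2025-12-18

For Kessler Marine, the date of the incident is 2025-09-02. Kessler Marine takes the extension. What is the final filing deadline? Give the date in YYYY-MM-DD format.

Adding 60 calendar days to 2025-09-02 gives 2025-11-01.
Because 2025-11-01 is a Saturday, the deadline becomes 2025-10-31 (Friday).
Applying the 3-business-day extension: 3 business days after 2025-10-31 is 2025-11-05.
Since 2025-11-05 is a Wednesday and not a holiday, the date is unchanged.
Deadline: 2025-11-05.

2025-11-05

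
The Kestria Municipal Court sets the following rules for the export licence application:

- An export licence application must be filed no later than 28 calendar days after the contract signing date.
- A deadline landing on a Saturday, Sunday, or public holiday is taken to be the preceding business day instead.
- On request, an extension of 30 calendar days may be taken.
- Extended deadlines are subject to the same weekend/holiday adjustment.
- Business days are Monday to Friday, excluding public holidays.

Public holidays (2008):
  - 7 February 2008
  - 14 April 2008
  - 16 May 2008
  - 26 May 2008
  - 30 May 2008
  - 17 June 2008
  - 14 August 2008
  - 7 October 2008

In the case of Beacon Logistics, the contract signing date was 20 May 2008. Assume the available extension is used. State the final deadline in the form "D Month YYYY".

28 calendar days after 20 May 2008 is 17 June 2008.
17 June 2008 is a listed holiday; the preceding business day is 16 June 2008 (Monday).
Applying the 30-calendar-day extension: 16 June 2008 + 30 days = 16 July 2008.
Since 16 July 2008 is a Wednesday and not a holiday, the date is unchanged.
The final due date is 16 July 2008.

16 July 2008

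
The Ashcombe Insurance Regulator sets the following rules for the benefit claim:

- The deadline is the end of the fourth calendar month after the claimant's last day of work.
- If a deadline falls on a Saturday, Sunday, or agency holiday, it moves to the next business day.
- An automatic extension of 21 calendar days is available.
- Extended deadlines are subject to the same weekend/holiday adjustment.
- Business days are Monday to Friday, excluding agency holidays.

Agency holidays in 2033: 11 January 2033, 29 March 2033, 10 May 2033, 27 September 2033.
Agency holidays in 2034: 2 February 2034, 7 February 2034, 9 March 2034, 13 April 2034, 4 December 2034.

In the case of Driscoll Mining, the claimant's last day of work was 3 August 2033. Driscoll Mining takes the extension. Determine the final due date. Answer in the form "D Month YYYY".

4 months after 3 August 2033 is December 2033; that month ends on 31 December 2033.
31 December 2033 is a Saturday; the next business day is 2 January 2034 (Monday).
Applying the 21-calendar-day extension: 2 January 2034 + 21 days = 23 January 2034.
23 January 2034 is a Monday and not a listed holiday, so it stands.
The final due date is 23 January 2034.

23 January 2034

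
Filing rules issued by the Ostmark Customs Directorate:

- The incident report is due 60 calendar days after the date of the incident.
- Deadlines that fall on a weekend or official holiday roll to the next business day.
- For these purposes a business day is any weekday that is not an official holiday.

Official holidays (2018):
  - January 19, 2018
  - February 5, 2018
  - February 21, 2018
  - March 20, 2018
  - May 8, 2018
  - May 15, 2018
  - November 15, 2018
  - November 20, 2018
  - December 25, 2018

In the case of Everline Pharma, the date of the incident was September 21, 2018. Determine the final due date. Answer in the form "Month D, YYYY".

November 21, 2018

Adding 60 calendar days to September 21, 2018 gives November 20, 2018.
Because November 20, 2018 is a listed holiday, the deadline becomes November 21, 2018 (Wednesday).
So the filing is due November 21, 2018.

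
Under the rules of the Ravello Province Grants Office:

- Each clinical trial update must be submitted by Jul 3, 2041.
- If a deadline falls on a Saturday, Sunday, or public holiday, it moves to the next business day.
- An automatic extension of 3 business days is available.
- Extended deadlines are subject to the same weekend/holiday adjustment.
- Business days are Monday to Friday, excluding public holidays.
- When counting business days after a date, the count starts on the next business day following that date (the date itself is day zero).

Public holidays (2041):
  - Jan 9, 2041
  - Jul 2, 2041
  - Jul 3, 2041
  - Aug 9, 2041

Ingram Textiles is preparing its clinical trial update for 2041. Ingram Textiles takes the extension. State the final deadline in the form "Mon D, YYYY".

Jul 9, 2041

The statutory due date is Jul 3, 2041.
Jul 3, 2041 is a listed holiday, so it moves to the next business day, Jul 4, 2041 (Thursday).
Applying the 3-business-day extension: 3 business days after Jul 4, 2041 is Jul 9, 2041.
Since Jul 9, 2041 is a Tuesday and not a holiday, the date is unchanged.
The final due date is Jul 9, 2041.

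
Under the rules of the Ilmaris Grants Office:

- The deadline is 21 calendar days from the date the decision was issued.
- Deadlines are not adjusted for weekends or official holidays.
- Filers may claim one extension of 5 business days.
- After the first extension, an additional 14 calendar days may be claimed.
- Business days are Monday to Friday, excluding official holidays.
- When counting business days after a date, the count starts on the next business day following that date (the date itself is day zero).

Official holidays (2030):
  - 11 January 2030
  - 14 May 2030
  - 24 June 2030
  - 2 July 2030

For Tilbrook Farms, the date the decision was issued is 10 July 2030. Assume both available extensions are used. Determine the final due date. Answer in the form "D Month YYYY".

21 August 2030

From 10 July 2030, 21 calendar days later is 31 July 2030.
31 July 2030 falls on a Wednesday. The rules make no weekend/holiday allowance, so it remains 31 July 2030.
The 5-business-day extension runs from 31 July 2030 to 7 August 2030.
7 August 2030 falls on a Wednesday. The rules make no weekend/holiday allowance, so it remains 7 August 2030.
Add the 14 calendar-day extension to 7 August 2030: 21 August 2030.
No adjustment is made for weekends or holidays, so 21 August 2030 stands.
So the filing is due 21 August 2030.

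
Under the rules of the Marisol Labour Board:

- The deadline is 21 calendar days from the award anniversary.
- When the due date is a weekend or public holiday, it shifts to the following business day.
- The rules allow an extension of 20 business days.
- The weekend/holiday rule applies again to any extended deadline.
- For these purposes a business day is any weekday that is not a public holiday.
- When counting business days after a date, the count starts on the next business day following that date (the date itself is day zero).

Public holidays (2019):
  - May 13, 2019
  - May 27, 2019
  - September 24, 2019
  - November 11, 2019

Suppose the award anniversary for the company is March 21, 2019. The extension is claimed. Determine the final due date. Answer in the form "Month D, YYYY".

May 9, 2019

Adding 21 calendar days to March 21, 2019 gives April 11, 2019.
April 11, 2019 falls on a Thursday, which is a business day, so no adjustment is needed.
Applying the 20-business-day extension: 20 business days after April 11, 2019 is May 9, 2019.
May 9, 2019 (Thursday) is already a business day.
Deadline: May 9, 2019.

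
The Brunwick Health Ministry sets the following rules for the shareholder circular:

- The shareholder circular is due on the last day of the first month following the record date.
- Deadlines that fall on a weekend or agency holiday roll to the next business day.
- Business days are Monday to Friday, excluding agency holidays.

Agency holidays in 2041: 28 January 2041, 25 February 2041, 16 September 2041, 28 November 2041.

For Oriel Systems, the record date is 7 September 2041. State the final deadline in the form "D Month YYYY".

The first month after 7 September 2041 is October 2041, whose last day is 31 October 2041.
31 October 2041 is a Thursday and not a listed holiday, so it stands.
So the filing is due 31 October 2041.

31 October 2041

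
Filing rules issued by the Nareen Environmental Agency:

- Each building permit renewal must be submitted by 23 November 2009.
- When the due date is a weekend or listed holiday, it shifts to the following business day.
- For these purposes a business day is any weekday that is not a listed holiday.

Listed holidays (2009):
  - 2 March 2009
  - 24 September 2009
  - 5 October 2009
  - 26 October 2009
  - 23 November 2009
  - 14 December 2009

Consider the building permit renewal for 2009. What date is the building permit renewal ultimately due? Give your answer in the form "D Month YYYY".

The statutory due date is 23 November 2009.
Because 23 November 2009 is a listed holiday, the deadline becomes 24 November 2009 (Tuesday).
So the filing is due 24 November 2009.

24 November 2009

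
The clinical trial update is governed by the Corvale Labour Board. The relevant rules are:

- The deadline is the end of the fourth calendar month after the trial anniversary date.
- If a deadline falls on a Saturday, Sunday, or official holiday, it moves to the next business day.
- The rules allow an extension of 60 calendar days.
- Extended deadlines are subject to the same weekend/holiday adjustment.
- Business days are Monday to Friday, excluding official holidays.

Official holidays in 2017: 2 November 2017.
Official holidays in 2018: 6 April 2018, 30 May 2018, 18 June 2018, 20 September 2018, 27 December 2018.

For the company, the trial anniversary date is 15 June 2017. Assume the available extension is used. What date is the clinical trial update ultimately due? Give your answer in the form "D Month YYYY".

1 January 2018

4 months after 15 June 2017 is October 2017; that month ends on 31 October 2017.
Since 31 October 2017 is a Tuesday and not a holiday, the date is unchanged.
The 60-calendar-day extension moves the deadline from 31 October 2017 to 30 December 2017.
30 December 2017 falls on a Saturday. Rolling to the next business day gives 1 January 2018, a Monday.
Deadline: 1 January 2018.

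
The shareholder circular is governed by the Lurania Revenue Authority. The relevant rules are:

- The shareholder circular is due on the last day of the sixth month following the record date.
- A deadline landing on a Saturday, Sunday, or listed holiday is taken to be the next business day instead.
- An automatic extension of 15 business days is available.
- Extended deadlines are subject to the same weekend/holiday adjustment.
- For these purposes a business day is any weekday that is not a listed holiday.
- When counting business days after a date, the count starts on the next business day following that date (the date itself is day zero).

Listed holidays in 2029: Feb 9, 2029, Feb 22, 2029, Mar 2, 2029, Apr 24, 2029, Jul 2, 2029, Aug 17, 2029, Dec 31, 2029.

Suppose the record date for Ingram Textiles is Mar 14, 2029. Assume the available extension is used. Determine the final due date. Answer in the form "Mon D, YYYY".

6 months after Mar 14, 2029 is September 2029; that month ends on Sep 30, 2029.
Sep 30, 2029 is a Sunday; the next business day is Oct 1, 2029 (Monday).
Applying the 15-business-day extension: 15 business days after Oct 1, 2029 is Oct 22, 2029.
Oct 22, 2029 is a Monday and not a listed holiday, so it stands.
Final deadline: Oct 22, 2029.

Oct 22, 2029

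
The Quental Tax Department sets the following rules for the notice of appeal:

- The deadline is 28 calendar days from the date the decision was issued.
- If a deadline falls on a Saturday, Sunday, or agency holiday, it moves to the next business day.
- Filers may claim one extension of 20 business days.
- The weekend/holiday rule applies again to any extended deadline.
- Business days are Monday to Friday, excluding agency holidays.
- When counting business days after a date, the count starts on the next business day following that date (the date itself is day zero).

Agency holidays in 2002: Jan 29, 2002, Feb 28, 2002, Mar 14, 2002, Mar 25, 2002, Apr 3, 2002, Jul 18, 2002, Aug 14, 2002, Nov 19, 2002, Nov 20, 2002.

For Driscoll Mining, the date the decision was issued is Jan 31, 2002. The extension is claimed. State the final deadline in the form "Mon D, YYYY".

Adding 28 calendar days to Jan 31, 2002 gives Feb 28, 2002.
Feb 28, 2002 is a listed holiday; the next business day is Mar 1, 2002 (Friday).
The 20-business-day extension runs from Mar 1, 2002 to Apr 2, 2002.
Since Apr 2, 2002 is a Tuesday and not a holiday, the date is unchanged.
So the filing is due Apr 2, 2002.

Apr 2, 2002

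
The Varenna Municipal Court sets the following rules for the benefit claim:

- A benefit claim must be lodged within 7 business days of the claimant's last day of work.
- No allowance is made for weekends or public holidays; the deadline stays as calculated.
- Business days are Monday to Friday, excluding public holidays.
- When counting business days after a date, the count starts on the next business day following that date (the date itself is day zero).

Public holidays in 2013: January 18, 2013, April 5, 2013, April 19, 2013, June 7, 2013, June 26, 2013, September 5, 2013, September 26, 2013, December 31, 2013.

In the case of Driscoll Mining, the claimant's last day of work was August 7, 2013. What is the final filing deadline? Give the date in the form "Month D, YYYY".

Counting 7 business days after August 7, 2013 (skipping weekends and listed holidays) reaches August 16, 2013.
No adjustment is made for weekends or holidays, so August 16, 2013 stands.
So the filing is due August 16, 2013.

August 16, 2013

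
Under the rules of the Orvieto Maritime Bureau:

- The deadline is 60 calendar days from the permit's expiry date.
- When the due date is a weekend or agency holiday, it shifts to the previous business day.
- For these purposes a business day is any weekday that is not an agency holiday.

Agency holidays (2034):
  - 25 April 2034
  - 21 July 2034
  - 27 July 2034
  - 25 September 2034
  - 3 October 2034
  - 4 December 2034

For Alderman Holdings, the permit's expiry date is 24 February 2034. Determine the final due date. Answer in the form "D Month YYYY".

24 April 2034

Trigger date 24 February 2034 + 60 calendar days = 25 April 2034.
25 April 2034 is a listed holiday, so it moves to the preceding business day, 24 April 2034 (Monday).
The final due date is 24 April 2034.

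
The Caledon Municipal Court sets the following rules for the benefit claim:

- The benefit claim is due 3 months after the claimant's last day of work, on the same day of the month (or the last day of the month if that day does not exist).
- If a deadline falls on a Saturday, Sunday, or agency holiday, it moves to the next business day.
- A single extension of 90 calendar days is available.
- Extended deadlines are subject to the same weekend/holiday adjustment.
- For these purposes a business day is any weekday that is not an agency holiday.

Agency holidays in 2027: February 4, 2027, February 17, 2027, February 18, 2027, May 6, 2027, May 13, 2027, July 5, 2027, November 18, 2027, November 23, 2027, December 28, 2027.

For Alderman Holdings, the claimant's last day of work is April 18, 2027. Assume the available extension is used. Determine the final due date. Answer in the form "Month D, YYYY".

October 18, 2027

Moving 3 months forward from April 18, 2027 on the corresponding day gives July 18, 2027.
July 18, 2027 is a Sunday; the next business day is July 19, 2027 (Monday).
The 90-calendar-day extension moves the deadline from July 19, 2027 to October 17, 2027.
October 17, 2027 is a Sunday; the next business day is October 18, 2027 (Monday).
Deadline: October 18, 2027.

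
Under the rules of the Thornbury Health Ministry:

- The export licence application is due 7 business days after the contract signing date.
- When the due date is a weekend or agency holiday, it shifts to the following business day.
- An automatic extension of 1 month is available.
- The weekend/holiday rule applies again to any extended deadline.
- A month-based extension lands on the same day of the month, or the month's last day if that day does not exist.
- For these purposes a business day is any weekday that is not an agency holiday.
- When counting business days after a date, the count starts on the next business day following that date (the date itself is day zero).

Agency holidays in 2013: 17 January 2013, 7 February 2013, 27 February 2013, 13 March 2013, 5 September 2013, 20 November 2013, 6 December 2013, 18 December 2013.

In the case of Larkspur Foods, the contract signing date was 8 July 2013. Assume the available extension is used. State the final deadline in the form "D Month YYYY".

19 August 2013

7 business days after 8 July 2013, excluding weekends and holidays, is 17 July 2013.
17 July 2013 falls on a Wednesday, which is a business day, so no adjustment is needed.
Add 1 month to 17 July 2013: 17 August 2013.
17 August 2013 falls on a Saturday. Rolling to the next business day gives 19 August 2013, a Monday.
Final deadline: 19 August 2013.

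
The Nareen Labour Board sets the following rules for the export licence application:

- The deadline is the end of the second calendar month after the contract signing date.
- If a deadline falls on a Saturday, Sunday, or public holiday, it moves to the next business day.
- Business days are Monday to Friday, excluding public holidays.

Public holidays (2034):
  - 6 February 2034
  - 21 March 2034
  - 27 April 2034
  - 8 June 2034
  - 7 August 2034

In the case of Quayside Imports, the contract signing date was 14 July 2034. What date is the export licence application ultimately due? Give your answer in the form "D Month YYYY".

The second month after 14 July 2034 is September 2034, whose last day is 30 September 2034.
30 September 2034 is a Saturday, so it moves to the next business day, 2 October 2034 (Monday).
The final due date is 2 October 2034.

2 October 2034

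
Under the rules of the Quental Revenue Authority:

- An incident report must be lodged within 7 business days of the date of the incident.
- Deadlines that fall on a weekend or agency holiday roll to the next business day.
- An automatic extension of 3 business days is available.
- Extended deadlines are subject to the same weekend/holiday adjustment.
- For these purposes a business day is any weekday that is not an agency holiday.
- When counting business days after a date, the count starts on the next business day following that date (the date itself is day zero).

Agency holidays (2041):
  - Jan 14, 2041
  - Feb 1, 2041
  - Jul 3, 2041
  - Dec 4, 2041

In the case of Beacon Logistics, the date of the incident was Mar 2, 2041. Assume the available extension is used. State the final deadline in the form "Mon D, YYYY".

7 business days after Mar 2, 2041, excluding weekends and holidays, is Mar 12, 2041.
Mar 12, 2041 (Tuesday) is already a business day.
The 3-business-day extension runs from Mar 12, 2041 to Mar 15, 2041.
Mar 15, 2041 is a Friday and not a listed holiday, so it stands.
Deadline: Mar 15, 2041.

Mar 15, 2041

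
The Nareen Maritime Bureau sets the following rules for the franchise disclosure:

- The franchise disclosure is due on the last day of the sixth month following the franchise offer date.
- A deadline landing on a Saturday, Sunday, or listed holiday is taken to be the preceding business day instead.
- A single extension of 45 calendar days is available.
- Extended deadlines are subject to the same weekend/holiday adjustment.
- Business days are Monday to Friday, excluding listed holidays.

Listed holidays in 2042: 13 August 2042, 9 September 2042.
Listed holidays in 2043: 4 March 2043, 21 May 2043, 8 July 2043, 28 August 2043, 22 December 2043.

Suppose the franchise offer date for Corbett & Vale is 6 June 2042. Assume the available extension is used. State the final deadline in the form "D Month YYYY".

13 February 2043

6 months after 6 June 2042 is December 2042; that month ends on 31 December 2042.
31 December 2042 is a Wednesday and not a listed holiday, so it stands.
Applying the 45-calendar-day extension: 31 December 2042 + 45 days = 14 February 2043.
14 February 2043 is a Saturday, so it moves to the preceding business day, 13 February 2043 (Friday).
Deadline: 13 February 2043.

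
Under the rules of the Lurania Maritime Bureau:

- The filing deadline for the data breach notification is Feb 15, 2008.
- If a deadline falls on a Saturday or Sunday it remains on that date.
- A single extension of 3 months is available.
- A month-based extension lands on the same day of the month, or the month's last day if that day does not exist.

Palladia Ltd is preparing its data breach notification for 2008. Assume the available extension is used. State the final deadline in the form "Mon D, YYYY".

Start from the fixed due date, Feb 15, 2008.
No adjustment is made for weekends or holidays, so Feb 15, 2008 stands.
Applying the 3 months extension: 3 months after Feb 15, 2008 is May 15, 2008.
No adjustment is made for weekends or holidays, so May 15, 2008 stands.
The final due date is May 15, 2008.

May 15, 2008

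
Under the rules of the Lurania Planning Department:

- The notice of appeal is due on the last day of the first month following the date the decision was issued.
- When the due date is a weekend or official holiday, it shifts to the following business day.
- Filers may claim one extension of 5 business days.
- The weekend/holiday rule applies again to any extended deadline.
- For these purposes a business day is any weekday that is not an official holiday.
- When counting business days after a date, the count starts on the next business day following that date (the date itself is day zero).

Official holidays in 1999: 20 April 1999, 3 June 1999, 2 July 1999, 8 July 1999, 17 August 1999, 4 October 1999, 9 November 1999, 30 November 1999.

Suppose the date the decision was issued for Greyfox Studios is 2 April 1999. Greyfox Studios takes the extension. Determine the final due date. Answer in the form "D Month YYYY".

1 month after 2 April 1999 falls in May 1999; the last day of that month is 31 May 1999.
31 May 1999 (Monday) is already a business day.
Counting 5 further business days from 31 May 1999 reaches 8 June 1999.
8 June 1999 falls on a Tuesday, which is a business day, so no adjustment is needed.
Final deadline: 8 June 1999.

8 June 1999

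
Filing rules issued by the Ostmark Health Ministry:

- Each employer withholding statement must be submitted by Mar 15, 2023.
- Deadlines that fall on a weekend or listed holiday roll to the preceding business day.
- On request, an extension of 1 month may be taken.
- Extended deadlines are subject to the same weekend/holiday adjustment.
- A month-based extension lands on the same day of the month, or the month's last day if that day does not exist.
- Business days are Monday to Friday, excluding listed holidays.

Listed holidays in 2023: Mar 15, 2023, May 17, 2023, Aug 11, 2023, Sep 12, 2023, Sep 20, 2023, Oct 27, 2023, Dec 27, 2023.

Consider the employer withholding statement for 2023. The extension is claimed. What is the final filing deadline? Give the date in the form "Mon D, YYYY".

The statutory due date is Mar 15, 2023.
Mar 15, 2023 falls on a listed holiday. Rolling to the preceding business day gives Mar 14, 2023, a Tuesday.
Applying the 1 month extension: 1 month after Mar 14, 2023 is Apr 14, 2023.
Apr 14, 2023 (Friday) is already a business day.
Final deadline: Apr 14, 2023.

Apr 14, 2023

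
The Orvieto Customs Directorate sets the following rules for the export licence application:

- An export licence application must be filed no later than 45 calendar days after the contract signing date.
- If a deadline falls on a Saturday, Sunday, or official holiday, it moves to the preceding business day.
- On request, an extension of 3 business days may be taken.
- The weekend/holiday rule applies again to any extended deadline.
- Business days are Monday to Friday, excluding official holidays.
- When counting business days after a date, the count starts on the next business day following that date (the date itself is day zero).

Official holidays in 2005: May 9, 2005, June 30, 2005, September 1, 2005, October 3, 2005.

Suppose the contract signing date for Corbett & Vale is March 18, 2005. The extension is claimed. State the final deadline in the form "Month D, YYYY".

May 5, 2005

45 calendar days after March 18, 2005 is May 2, 2005.
May 2, 2005 (Monday) is already a business day.
The 3-business-day extension runs from May 2, 2005 to May 5, 2005.
May 5, 2005 falls on a Thursday, which is a business day, so no adjustment is needed.
Final deadline: May 5, 2005.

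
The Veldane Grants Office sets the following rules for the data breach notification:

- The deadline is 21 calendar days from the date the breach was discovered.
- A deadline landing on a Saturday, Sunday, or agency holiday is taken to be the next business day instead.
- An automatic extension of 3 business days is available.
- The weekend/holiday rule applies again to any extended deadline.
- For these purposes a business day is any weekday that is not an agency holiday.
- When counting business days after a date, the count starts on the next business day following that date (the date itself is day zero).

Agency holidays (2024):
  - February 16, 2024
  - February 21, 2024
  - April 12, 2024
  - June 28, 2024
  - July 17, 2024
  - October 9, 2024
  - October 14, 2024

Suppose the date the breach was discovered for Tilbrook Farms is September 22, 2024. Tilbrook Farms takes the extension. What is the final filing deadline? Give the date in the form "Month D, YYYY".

From September 22, 2024, 21 calendar days later is October 13, 2024.
Because October 13, 2024 is a Sunday, the deadline becomes October 15, 2024 (Tuesday).
Counting 3 further business days from October 15, 2024 reaches October 18, 2024.
October 18, 2024 is a Friday and not a listed holiday, so it stands.
Deadline: October 18, 2024.

October 18, 2024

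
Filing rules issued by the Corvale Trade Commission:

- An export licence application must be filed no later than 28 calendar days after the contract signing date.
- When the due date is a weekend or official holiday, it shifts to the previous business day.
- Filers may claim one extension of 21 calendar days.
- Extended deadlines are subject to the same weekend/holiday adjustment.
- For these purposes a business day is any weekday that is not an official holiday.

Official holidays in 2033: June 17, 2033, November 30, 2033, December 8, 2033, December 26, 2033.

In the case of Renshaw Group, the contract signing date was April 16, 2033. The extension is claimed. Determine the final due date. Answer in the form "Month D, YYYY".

June 3, 2033

From April 16, 2033, 28 calendar days later is May 14, 2033.
May 14, 2033 is a Saturday, so it moves to the preceding business day, May 13, 2033 (Friday).
Applying the 21-calendar-day extension: May 13, 2033 + 21 days = June 3, 2033.
June 3, 2033 falls on a Friday, which is a business day, so no adjustment is needed.
Deadline: June 3, 2033.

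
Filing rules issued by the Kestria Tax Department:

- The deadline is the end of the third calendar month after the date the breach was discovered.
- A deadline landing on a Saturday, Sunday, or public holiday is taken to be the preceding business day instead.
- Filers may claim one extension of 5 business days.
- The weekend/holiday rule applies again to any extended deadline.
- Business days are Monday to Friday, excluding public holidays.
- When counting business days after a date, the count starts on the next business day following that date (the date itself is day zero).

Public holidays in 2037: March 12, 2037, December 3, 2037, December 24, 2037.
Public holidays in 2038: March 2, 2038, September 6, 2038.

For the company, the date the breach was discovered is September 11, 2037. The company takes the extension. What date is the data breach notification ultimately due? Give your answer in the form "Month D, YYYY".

3 months after September 11, 2037 falls in December 2037; the last day of that month is December 31, 2037.
December 31, 2037 is a Thursday and not a listed holiday, so it stands.
Applying the 5-business-day extension: 5 business days after December 31, 2037 is January 7, 2038.
January 7, 2038 falls on a Thursday, which is a business day, so no adjustment is needed.
So the filing is due January 7, 2038.

January 7, 2038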